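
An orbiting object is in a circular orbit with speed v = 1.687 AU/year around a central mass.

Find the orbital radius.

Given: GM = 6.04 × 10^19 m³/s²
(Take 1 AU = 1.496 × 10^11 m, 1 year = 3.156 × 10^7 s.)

Convert to SI: v = 1.687 AU/year = 7996.68 m/s.
For a circular orbit, v² = GM / r, so r = GM / v².
r = 6.04e+19 / (7996.68)² m ≈ 9.445e+11 m = 6.314 AU.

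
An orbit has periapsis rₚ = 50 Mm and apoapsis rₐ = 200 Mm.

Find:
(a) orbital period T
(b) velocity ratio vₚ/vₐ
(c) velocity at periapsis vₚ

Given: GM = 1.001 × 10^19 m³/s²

Convert to SI: rₚ = 50 Mm = 5e+07 m; rₐ = 200 Mm = 2e+08 m.
(a) With a = (rₚ + rₐ)/2 = 1.25e+08 m, T = 2π √(a³/GM) = 2π √((1.25e+08)³/1.001e+19) s ≈ 2775 s
(b) Conservation of angular momentum (rₚvₚ = rₐvₐ) gives vₚ/vₐ = rₐ/rₚ = 2e+08/5e+07 ≈ 4
(c) With a = (rₚ + rₐ)/2 = 1.25e+08 m, vₚ = √(GM (2/rₚ − 1/a)) = √(1.001e+19 · (2/5e+07 − 1/1.25e+08)) m/s ≈ 5.66e+05 m/s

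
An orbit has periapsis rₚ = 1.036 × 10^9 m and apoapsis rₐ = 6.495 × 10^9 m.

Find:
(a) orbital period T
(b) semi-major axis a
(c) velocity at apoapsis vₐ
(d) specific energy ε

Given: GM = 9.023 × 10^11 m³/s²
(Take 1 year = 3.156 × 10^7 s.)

(a) With a = (rₚ + rₐ)/2 = 3.7655e+09 m, T = 2π √(a³/GM) = 2π √((3.7655e+09)³/9.023e+11) s ≈ 1.528e+09 s
(b) a = (rₚ + rₐ)/2 = (1.036e+09 + 6.495e+09)/2 ≈ 3.766e+09 m
(c) With a = (rₚ + rₐ)/2 = 3.7655e+09 m, vₐ = √(GM (2/rₐ − 1/a)) = √(9.023e+11 · (2/6.495e+09 − 1/3.7655e+09)) m/s ≈ 6.182 m/s
(d) With a = (rₚ + rₐ)/2 = 3.7655e+09 m, ε = −GM/(2a) = −9.023e+11/(2 · 3.7655e+09) J/kg ≈ -119.8 J/kg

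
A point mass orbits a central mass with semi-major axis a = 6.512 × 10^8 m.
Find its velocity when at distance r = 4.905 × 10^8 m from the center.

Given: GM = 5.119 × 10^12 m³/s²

Vis-viva: v = √(GM · (2/r − 1/a)).
2/r − 1/a = 2/4.905e+08 − 1/6.512e+08 = 2.54185e-09 m⁻¹.
v = √(5.119e+12 · 2.54185e-09) m/s ≈ 114.1 m/s = 114.1 m/s.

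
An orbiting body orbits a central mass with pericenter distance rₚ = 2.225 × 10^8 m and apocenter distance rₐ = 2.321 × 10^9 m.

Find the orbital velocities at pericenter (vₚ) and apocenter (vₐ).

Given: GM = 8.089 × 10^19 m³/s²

Use the vis-viva equation v² = GM(2/r − 1/a) with a = (rₚ + rₐ)/2 = (2.225e+08 + 2.321e+09)/2 = 1.27175e+09 m.
vₚ = √(GM · (2/rₚ − 1/a)) = √(8.089e+19 · (2/2.225e+08 − 1/1.27175e+09)) m/s ≈ 8.146e+05 m/s = 814.6 km/s.
vₐ = √(GM · (2/rₐ − 1/a)) = √(8.089e+19 · (2/2.321e+09 − 1/1.27175e+09)) m/s ≈ 7.809e+04 m/s = 78.09 km/s.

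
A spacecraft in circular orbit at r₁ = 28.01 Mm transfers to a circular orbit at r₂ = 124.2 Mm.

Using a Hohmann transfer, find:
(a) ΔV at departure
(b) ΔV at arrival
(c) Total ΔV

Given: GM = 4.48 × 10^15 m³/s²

Convert to SI: r₁ = 28.01 Mm = 2.801e+07 m; r₂ = 124.2 Mm = 1.242e+08 m.
Transfer semi-major axis: a_t = (r₁ + r₂)/2 = (2.801e+07 + 1.242e+08)/2 = 7.6105e+07 m.
Circular speeds: v₁ = √(GM/r₁) = 12646.9 m/s, v₂ = √(GM/r₂) = 6005.9 m/s.
Transfer speeds (vis-viva v² = GM(2/r − 1/a_t)): v₁ᵗ = 16156.1 m/s, v₂ᵗ = 3643.58 m/s.
(a) ΔV₁ = |v₁ᵗ − v₁| ≈ 3509 m/s = 3.509 km/s.
(b) ΔV₂ = |v₂ − v₂ᵗ| ≈ 2362 m/s = 2.362 km/s.
(c) ΔV_total = ΔV₁ + ΔV₂ ≈ 5872 m/s = 5.872 km/s.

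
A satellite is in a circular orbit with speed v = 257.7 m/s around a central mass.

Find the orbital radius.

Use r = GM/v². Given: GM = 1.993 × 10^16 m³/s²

For a circular orbit, v² = GM / r, so r = GM / v².
r = 1.993e+16 / (257.7)² m ≈ 3.001e+11 m = 300.1 Gm.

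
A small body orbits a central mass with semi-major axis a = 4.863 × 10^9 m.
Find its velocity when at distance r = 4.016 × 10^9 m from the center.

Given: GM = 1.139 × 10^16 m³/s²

Vis-viva: v = √(GM · (2/r − 1/a)).
2/r − 1/a = 2/4.016e+09 − 1/4.863e+09 = 2.92374e-10 m⁻¹.
v = √(1.139e+16 · 2.92374e-10) m/s ≈ 1825 m/s = 1.825 km/s.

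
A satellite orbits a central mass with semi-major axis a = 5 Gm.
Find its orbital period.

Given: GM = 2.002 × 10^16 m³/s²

Convert to SI: a = 5 Gm = 5e+09 m.
Kepler's third law: T = 2π √(a³ / GM).
Substituting a = 5e+09 m and GM = 2.002e+16 m³/s²:
T = 2π √((5e+09)³ / 2.002e+16) s
T ≈ 1.57e+07 s = 181.7 days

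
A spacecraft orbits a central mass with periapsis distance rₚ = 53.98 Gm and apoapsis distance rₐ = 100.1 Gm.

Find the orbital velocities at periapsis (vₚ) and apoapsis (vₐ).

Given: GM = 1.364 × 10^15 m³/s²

Convert to SI: rₚ = 53.98 Gm = 5.398e+10 m; rₐ = 100.1 Gm = 1.001e+11 m.
Use the vis-viva equation v² = GM(2/r − 1/a) with a = (rₚ + rₐ)/2 = (5.398e+10 + 1.001e+11)/2 = 7.704e+10 m.
vₚ = √(GM · (2/rₚ − 1/a)) = √(1.364e+15 · (2/5.398e+10 − 1/7.704e+10)) m/s ≈ 181.2 m/s = 181.2 m/s.
vₐ = √(GM · (2/rₐ − 1/a)) = √(1.364e+15 · (2/1.001e+11 − 1/7.704e+10)) m/s ≈ 97.71 m/s = 97.71 m/s.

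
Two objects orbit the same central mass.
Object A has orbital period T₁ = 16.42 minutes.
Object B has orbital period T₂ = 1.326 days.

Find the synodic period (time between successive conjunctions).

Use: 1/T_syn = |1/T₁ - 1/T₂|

Convert to SI: T₁ = 16.42 minutes = 985.2 s; T₂ = 1.326 days = 114566 s.
T_syn = |T₁ · T₂ / (T₁ − T₂)|.
T_syn = |985.2 · 114566 / (985.2 − 114566)| s ≈ 993.7 s = 16.56 minutes.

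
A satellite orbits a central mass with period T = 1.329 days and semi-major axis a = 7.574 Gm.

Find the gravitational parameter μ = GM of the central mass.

Convert to SI: T = 1.329 days = 114826 s; a = 7.574 Gm = 7.574e+09 m.
GM = 4π² · a³ / T².
GM = 4π² · (7.574e+09)³ / (114826)² m³/s² ≈ 1.301e+21 m³/s² = 1.301 × 10^21 m³/s².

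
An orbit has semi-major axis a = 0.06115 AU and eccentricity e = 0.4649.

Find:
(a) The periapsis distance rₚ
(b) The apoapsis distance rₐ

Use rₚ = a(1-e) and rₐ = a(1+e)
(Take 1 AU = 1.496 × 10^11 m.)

Convert to SI: a = 0.06115 AU = 9.14804e+09 m.
(a) rₚ = a(1 − e) = 9.14804e+09 · (1 − 0.4649) = 9.14804e+09 · 0.5351 ≈ 4.895e+09 m = 0.03272 AU.
(b) rₐ = a(1 + e) = 9.14804e+09 · (1 + 0.4649) = 9.14804e+09 · 1.4649 ≈ 1.34e+10 m = 0.08958 AU.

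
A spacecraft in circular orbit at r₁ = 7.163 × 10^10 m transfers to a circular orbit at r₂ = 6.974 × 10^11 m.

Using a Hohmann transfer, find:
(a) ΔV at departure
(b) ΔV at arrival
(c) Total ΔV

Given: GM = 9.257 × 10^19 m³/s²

Transfer semi-major axis: a_t = (r₁ + r₂)/2 = (7.163e+10 + 6.974e+11)/2 = 3.84515e+11 m.
Circular speeds: v₁ = √(GM/r₁) = 35949.1 m/s, v₂ = √(GM/r₂) = 11521.1 m/s.
Transfer speeds (vis-viva v² = GM(2/r − 1/a_t)): v₁ᵗ = 48414.1 m/s, v₂ᵗ = 4972.62 m/s.
(a) ΔV₁ = |v₁ᵗ − v₁| ≈ 1.247e+04 m/s = 12.47 km/s.
(b) ΔV₂ = |v₂ − v₂ᵗ| ≈ 6548 m/s = 6.548 km/s.
(c) ΔV_total = ΔV₁ + ΔV₂ ≈ 1.901e+04 m/s = 19.01 km/s.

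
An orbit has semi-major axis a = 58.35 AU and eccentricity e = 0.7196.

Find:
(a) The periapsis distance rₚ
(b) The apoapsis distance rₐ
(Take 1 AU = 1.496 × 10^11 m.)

Convert to SI: a = 58.35 AU = 8.72916e+12 m.
(a) rₚ = a(1 − e) = 8.72916e+12 · (1 − 0.7196) = 8.72916e+12 · 0.2804 ≈ 2.448e+12 m = 16.36 AU.
(b) rₐ = a(1 + e) = 8.72916e+12 · (1 + 0.7196) = 8.72916e+12 · 1.7196 ≈ 1.501e+13 m = 100.3 AU.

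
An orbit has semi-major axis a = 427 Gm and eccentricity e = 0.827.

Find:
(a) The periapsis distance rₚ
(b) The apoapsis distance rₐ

Convert to SI: a = 427 Gm = 4.27e+11 m.
(a) rₚ = a(1 − e) = 4.27e+11 · (1 − 0.827) = 4.27e+11 · 0.173 ≈ 7.387e+10 m = 73.87 Gm.
(b) rₐ = a(1 + e) = 4.27e+11 · (1 + 0.827) = 4.27e+11 · 1.827 ≈ 7.801e+11 m = 780.1 Gm.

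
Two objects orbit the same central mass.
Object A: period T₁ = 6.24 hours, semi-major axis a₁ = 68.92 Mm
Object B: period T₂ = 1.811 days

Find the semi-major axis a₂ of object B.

Convert to SI: T₁ = 6.24 hours = 22464 s; a₁ = 68.92 Mm = 6.892e+07 m; T₂ = 1.811 days = 156470 s.
Kepler's third law: (T₁/T₂)² = (a₁/a₂)³ ⇒ a₂ = a₁ · (T₂/T₁)^(2/3).
T₂/T₁ = 156470 / 22464 = 6.96538.
a₂ = 6.892e+07 · (6.96538)^(2/3) m ≈ 2.514e+08 m = 251.4 Mm.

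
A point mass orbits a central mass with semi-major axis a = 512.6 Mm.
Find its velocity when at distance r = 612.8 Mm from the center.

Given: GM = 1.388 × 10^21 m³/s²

Convert to SI: a = 512.6 Mm = 5.126e+08 m; r = 612.8 Mm = 6.128e+08 m.
Vis-viva: v = √(GM · (2/r − 1/a)).
2/r − 1/a = 2/6.128e+08 − 1/5.126e+08 = 1.31287e-09 m⁻¹.
v = √(1.388e+21 · 1.31287e-09) m/s ≈ 1.35e+06 m/s = 1350 km/s.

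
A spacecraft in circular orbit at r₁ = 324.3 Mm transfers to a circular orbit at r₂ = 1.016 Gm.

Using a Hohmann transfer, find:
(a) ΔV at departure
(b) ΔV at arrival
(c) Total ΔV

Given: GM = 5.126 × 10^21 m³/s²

Convert to SI: r₁ = 324.3 Mm = 3.243e+08 m; r₂ = 1.016 Gm = 1.016e+09 m.
Transfer semi-major axis: a_t = (r₁ + r₂)/2 = (3.243e+08 + 1.016e+09)/2 = 6.7015e+08 m.
Circular speeds: v₁ = √(GM/r₁) = 3.97572e+06 m/s, v₂ = √(GM/r₂) = 2.24617e+06 m/s.
Transfer speeds (vis-viva v² = GM(2/r − 1/a_t)): v₁ᵗ = 4.89527e+06 m/s, v₂ᵗ = 1.56254e+06 m/s.
(a) ΔV₁ = |v₁ᵗ − v₁| ≈ 9.195e+05 m/s = 919.5 km/s.
(b) ΔV₂ = |v₂ − v₂ᵗ| ≈ 6.836e+05 m/s = 683.6 km/s.
(c) ΔV_total = ΔV₁ + ΔV₂ ≈ 1.603e+06 m/s = 1603 km/s.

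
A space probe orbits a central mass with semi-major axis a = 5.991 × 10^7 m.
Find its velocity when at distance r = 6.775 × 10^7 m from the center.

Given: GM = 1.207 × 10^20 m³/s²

Vis-viva: v = √(GM · (2/r − 1/a)).
2/r − 1/a = 2/6.775e+07 − 1/5.991e+07 = 1.28286e-08 m⁻¹.
v = √(1.207e+20 · 1.28286e-08) m/s ≈ 1.244e+06 m/s = 1244 km/s.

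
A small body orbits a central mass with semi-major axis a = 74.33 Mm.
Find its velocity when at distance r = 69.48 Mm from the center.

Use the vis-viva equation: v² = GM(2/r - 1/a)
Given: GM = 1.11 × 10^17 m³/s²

Convert to SI: a = 74.33 Mm = 7.433e+07 m; r = 69.48 Mm = 6.948e+07 m.
Vis-viva: v = √(GM · (2/r − 1/a)).
2/r − 1/a = 2/6.948e+07 − 1/7.433e+07 = 1.53317e-08 m⁻¹.
v = √(1.11e+17 · 1.53317e-08) m/s ≈ 4.125e+04 m/s = 41.25 km/s.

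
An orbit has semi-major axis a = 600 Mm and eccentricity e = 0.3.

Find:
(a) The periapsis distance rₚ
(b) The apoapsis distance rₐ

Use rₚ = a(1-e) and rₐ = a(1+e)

Convert to SI: a = 600 Mm = 6e+08 m.
(a) rₚ = a(1 − e) = 6e+08 · (1 − 0.3) = 6e+08 · 0.7 ≈ 4.2e+08 m = 420 Mm.
(b) rₐ = a(1 + e) = 6e+08 · (1 + 0.3) = 6e+08 · 1.3 ≈ 7.8e+08 m = 780 Mm.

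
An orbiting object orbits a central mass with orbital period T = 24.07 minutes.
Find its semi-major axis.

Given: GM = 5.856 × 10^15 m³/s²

Convert to SI: T = 24.07 minutes = 1444.2 s.
Invert Kepler's third law: a = (GM · T² / (4π²))^(1/3).
Substituting T = 1444.2 s and GM = 5.856e+15 m³/s²:
a = (5.856e+15 · (1444.2)² / (4π²))^(1/3) m
a ≈ 6.763e+06 m = 6.763 × 10^6 m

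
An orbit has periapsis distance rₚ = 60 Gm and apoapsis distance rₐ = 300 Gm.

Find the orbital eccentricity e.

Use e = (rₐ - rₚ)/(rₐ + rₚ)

Convert to SI: rₚ = 60 Gm = 6e+10 m; rₐ = 300 Gm = 3e+11 m.
e = (rₐ − rₚ) / (rₐ + rₚ).
e = (3e+11 − 6e+10) / (3e+11 + 6e+10) = 2.4e+11 / 3.6e+11 ≈ 0.6667.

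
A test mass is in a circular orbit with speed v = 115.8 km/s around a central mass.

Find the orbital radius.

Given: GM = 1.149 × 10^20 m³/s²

Convert to SI: v = 115.8 km/s = 115800 m/s.
For a circular orbit, v² = GM / r, so r = GM / v².
r = 1.149e+20 / (115800)² m ≈ 8.568e+09 m = 8.568 Gm.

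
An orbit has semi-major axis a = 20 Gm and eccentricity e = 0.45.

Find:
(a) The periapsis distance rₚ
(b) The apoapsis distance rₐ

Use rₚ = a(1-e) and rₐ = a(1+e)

Convert to SI: a = 20 Gm = 2e+10 m.
(a) rₚ = a(1 − e) = 2e+10 · (1 − 0.45) = 2e+10 · 0.55 ≈ 1.1e+10 m = 11 Gm.
(b) rₐ = a(1 + e) = 2e+10 · (1 + 0.45) = 2e+10 · 1.45 ≈ 2.9e+10 m = 29 Gm.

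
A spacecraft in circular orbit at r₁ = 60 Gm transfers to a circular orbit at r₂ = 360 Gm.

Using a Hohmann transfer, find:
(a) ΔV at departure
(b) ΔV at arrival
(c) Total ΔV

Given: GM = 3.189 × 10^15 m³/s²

Convert to SI: r₁ = 60 Gm = 6e+10 m; r₂ = 360 Gm = 3.6e+11 m.
Transfer semi-major axis: a_t = (r₁ + r₂)/2 = (6e+10 + 3.6e+11)/2 = 2.1e+11 m.
Circular speeds: v₁ = √(GM/r₁) = 230.543 m/s, v₂ = √(GM/r₂) = 94.1187 m/s.
Transfer speeds (vis-viva v² = GM(2/r − 1/a_t)): v₁ᵗ = 301.851 m/s, v₂ᵗ = 50.3086 m/s.
(a) ΔV₁ = |v₁ᵗ − v₁| ≈ 71.31 m/s = 71.31 m/s.
(b) ΔV₂ = |v₂ − v₂ᵗ| ≈ 43.81 m/s = 43.81 m/s.
(c) ΔV_total = ΔV₁ + ΔV₂ ≈ 115.1 m/s = 115.1 m/s.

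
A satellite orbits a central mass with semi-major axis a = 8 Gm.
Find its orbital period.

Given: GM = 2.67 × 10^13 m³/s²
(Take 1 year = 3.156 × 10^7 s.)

Convert to SI: a = 8 Gm = 8e+09 m.
Kepler's third law: T = 2π √(a³ / GM).
Substituting a = 8e+09 m and GM = 2.67e+13 m³/s²:
T = 2π √((8e+09)³ / 2.67e+13) s
T ≈ 8.701e+08 s = 27.57 years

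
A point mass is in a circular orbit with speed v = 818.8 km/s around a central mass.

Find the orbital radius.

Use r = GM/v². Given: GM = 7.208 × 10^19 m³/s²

Convert to SI: v = 818.8 km/s = 818800 m/s.
For a circular orbit, v² = GM / r, so r = GM / v².
r = 7.208e+19 / (818800)² m ≈ 1.075e+08 m = 1.075 × 10^8 m.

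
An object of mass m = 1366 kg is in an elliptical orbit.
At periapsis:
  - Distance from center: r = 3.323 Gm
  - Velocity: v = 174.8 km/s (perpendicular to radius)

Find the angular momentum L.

Convert to SI: r = 3.323 Gm = 3.323e+09 m; v = 174.8 km/s = 174800 m/s.
Since v is perpendicular to r, L = m · v · r.
L = 1366 · 174800 · 3.323e+09 kg·m²/s ≈ 7.935e+17 kg·m²/s.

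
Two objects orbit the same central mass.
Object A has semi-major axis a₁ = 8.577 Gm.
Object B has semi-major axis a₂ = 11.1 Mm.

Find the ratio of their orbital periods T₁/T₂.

Convert to SI: a₁ = 8.577 Gm = 8.577e+09 m; a₂ = 11.1 Mm = 1.11e+07 m.
From Kepler's third law, (T₁/T₂)² = (a₁/a₂)³, so T₁/T₂ = (a₁/a₂)^(3/2).
a₁/a₂ = 8.577e+09 / 1.11e+07 = 772.703.
T₁/T₂ = (772.703)^(3/2) ≈ 2.148e+04.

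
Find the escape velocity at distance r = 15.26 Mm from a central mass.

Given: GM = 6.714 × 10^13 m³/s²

Convert to SI: r = 15.26 Mm = 1.526e+07 m.
Escape velocity comes from setting total energy to zero: ½v² − GM/r = 0 ⇒ v_esc = √(2GM / r).
v_esc = √(2 · 6.714e+13 / 1.526e+07) m/s ≈ 2966 m/s = 2.966 km/s.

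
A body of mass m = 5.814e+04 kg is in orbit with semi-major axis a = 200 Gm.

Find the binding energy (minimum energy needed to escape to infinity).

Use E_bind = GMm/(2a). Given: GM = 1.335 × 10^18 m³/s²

Convert to SI: a = 200 Gm = 2e+11 m.
Total orbital energy is E = −GMm/(2a); binding energy is E_bind = −E = GMm/(2a).
E_bind = 1.335e+18 · 5.814e+04 / (2 · 2e+11) J ≈ 1.94e+11 J = 194 GJ.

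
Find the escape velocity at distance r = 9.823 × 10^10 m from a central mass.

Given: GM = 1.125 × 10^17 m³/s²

Escape velocity comes from setting total energy to zero: ½v² − GM/r = 0 ⇒ v_esc = √(2GM / r).
v_esc = √(2 · 1.125e+17 / 9.823e+10) m/s ≈ 1513 m/s = 1.513 km/s.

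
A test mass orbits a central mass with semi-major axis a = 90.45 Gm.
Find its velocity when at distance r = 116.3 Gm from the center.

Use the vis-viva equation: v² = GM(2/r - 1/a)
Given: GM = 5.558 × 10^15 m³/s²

Convert to SI: a = 90.45 Gm = 9.045e+10 m; r = 116.3 Gm = 1.163e+11 m.
Vis-viva: v = √(GM · (2/r − 1/a)).
2/r − 1/a = 2/1.163e+11 − 1/9.045e+10 = 6.14107e-12 m⁻¹.
v = √(5.558e+15 · 6.14107e-12) m/s ≈ 184.7 m/s = 184.7 m/s.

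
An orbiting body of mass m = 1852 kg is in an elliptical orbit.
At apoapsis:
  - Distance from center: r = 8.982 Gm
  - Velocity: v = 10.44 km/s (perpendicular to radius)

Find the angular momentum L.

Convert to SI: r = 8.982 Gm = 8.982e+09 m; v = 10.44 km/s = 10440 m/s.
Since v is perpendicular to r, L = m · v · r.
L = 1852 · 10440 · 8.982e+09 kg·m²/s ≈ 1.737e+17 kg·m²/s.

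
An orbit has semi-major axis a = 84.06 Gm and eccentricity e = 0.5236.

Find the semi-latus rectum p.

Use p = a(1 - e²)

Convert to SI: a = 84.06 Gm = 8.406e+10 m.
p = a (1 − e²).
p = 8.406e+10 · (1 − (0.5236)²) = 8.406e+10 · 0.725843 ≈ 6.101e+10 m = 61.01 Gm.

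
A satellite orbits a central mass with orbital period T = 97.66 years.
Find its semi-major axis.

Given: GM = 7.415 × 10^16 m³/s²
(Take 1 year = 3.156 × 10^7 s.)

Convert to SI: T = 97.66 years = 3.08215e+09 s.
Invert Kepler's third law: a = (GM · T² / (4π²))^(1/3).
Substituting T = 3.08215e+09 s and GM = 7.415e+16 m³/s²:
a = (7.415e+16 · (3.08215e+09)² / (4π²))^(1/3) m
a ≈ 2.613e+11 m = 261.3 Gm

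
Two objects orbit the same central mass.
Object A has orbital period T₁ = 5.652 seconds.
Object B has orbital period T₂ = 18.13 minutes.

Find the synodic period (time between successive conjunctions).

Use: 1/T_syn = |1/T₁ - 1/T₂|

Convert to SI: T₂ = 18.13 minutes = 1087.8 s.
T_syn = |T₁ · T₂ / (T₁ − T₂)|.
T_syn = |5.652 · 1087.8 / (5.652 − 1087.8)| s ≈ 5.682 s = 5.682 seconds.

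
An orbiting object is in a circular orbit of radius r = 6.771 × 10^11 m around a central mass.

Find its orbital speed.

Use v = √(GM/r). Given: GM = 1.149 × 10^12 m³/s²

For a circular orbit, gravity supplies the centripetal force, so v = √(GM / r).
v = √(1.149e+12 / 6.771e+11) m/s ≈ 1.303 m/s = 1.303 m/s.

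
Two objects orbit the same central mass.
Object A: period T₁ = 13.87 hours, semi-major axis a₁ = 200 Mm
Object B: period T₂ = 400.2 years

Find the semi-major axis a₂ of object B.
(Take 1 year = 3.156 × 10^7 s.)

Convert to SI: T₁ = 13.87 hours = 49932 s; a₁ = 200 Mm = 2e+08 m; T₂ = 400.2 years = 1.26303e+10 s.
Kepler's third law: (T₁/T₂)² = (a₁/a₂)³ ⇒ a₂ = a₁ · (T₂/T₁)^(2/3).
T₂/T₁ = 1.26303e+10 / 49932 = 252950.
a₂ = 2e+08 · (252950)^(2/3) m ≈ 7.999e+11 m = 799.9 Gm.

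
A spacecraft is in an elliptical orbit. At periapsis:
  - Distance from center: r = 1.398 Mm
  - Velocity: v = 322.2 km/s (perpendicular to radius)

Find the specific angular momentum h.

Convert to SI: r = 1.398 Mm = 1.398e+06 m; v = 322.2 km/s = 322200 m/s.
With v perpendicular to r, h = r · v.
h = 1.398e+06 · 322200 m²/s ≈ 4.504e+11 m²/s.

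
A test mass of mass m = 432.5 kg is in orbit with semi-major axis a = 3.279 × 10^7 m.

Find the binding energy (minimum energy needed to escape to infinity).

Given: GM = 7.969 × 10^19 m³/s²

Total orbital energy is E = −GMm/(2a); binding energy is E_bind = −E = GMm/(2a).
E_bind = 7.969e+19 · 432.5 / (2 · 3.279e+07) J ≈ 5.256e+14 J = 525.6 TJ.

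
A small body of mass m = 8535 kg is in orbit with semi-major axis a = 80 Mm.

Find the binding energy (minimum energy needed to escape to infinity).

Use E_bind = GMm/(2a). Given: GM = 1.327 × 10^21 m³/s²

Convert to SI: a = 80 Mm = 8e+07 m.
Total orbital energy is E = −GMm/(2a); binding energy is E_bind = −E = GMm/(2a).
E_bind = 1.327e+21 · 8535 / (2 · 8e+07) J ≈ 7.079e+16 J = 70.79 PJ.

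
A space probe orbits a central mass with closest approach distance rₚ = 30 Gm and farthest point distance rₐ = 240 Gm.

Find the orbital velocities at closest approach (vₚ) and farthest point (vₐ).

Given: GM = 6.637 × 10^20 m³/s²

Convert to SI: rₚ = 30 Gm = 3e+10 m; rₐ = 240 Gm = 2.4e+11 m.
Use the vis-viva equation v² = GM(2/r − 1/a) with a = (rₚ + rₐ)/2 = (3e+10 + 2.4e+11)/2 = 1.35e+11 m.
vₚ = √(GM · (2/rₚ − 1/a)) = √(6.637e+20 · (2/3e+10 − 1/1.35e+11)) m/s ≈ 1.983e+05 m/s = 198.3 km/s.
vₐ = √(GM · (2/rₐ − 1/a)) = √(6.637e+20 · (2/2.4e+11 − 1/1.35e+11)) m/s ≈ 2.479e+04 m/s = 24.79 km/s.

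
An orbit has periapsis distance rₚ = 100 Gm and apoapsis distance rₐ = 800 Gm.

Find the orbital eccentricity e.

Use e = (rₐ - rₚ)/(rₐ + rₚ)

Convert to SI: rₚ = 100 Gm = 1e+11 m; rₐ = 800 Gm = 8e+11 m.
e = (rₐ − rₚ) / (rₐ + rₚ).
e = (8e+11 − 1e+11) / (8e+11 + 1e+11) = 7e+11 / 9e+11 ≈ 0.7778.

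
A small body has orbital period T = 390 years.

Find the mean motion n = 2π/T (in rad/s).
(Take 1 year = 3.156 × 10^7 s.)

Convert to SI: T = 390 years = 1.23084e+10 s.
n = 2π / T.
n = 2π / 1.23084e+10 s ≈ 5.105e-10 rad/s.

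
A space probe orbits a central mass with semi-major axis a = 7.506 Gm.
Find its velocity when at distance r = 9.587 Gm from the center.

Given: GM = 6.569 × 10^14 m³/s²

Convert to SI: a = 7.506 Gm = 7.506e+09 m; r = 9.587 Gm = 9.587e+09 m.
Vis-viva: v = √(GM · (2/r − 1/a)).
2/r − 1/a = 2/9.587e+09 − 1/7.506e+09 = 7.53891e-11 m⁻¹.
v = √(6.569e+14 · 7.53891e-11) m/s ≈ 222.5 m/s = 222.5 m/s.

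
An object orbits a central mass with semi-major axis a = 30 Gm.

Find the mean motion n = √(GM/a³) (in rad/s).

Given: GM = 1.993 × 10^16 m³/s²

Convert to SI: a = 30 Gm = 3e+10 m.
n = √(GM / a³).
n = √(1.993e+16 / (3e+10)³) rad/s ≈ 2.717e-08 rad/s.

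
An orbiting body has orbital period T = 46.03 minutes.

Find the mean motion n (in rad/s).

Convert to SI: T = 46.03 minutes = 2761.8 s.
n = 2π / T.
n = 2π / 2761.8 s ≈ 0.002275 rad/s.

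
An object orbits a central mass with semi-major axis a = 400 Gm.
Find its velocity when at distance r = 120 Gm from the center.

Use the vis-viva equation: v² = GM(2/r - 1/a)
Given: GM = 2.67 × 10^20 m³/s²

Convert to SI: a = 400 Gm = 4e+11 m; r = 120 Gm = 1.2e+11 m.
Vis-viva: v = √(GM · (2/r − 1/a)).
2/r − 1/a = 2/1.2e+11 − 1/4e+11 = 1.41667e-11 m⁻¹.
v = √(2.67e+20 · 1.41667e-11) m/s ≈ 6.15e+04 m/s = 61.5 km/s.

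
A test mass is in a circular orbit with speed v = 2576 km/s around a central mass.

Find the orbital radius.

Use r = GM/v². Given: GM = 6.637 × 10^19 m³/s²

Convert to SI: v = 2576 km/s = 2.576e+06 m/s.
For a circular orbit, v² = GM / r, so r = GM / v².
r = 6.637e+19 / (2.576e+06)² m ≈ 1e+07 m = 10 Mm.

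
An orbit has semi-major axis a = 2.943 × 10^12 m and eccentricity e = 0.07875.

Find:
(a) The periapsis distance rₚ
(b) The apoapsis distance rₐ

(a) rₚ = a(1 − e) = 2.943e+12 · (1 − 0.07875) = 2.943e+12 · 0.92125 ≈ 2.711e+12 m = 2.711 × 10^12 m.
(b) rₐ = a(1 + e) = 2.943e+12 · (1 + 0.07875) = 2.943e+12 · 1.07875 ≈ 3.175e+12 m = 3.175 × 10^12 m.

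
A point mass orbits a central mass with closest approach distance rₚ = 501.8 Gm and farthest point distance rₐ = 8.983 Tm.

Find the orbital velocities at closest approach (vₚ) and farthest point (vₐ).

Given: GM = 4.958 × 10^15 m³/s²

Convert to SI: rₚ = 501.8 Gm = 5.018e+11 m; rₐ = 8.983 Tm = 8.983e+12 m.
Use the vis-viva equation v² = GM(2/r − 1/a) with a = (rₚ + rₐ)/2 = (5.018e+11 + 8.983e+12)/2 = 4.7424e+12 m.
vₚ = √(GM · (2/rₚ − 1/a)) = √(4.958e+15 · (2/5.018e+11 − 1/4.7424e+12)) m/s ≈ 136.8 m/s = 136.8 m/s.
vₐ = √(GM · (2/rₐ − 1/a)) = √(4.958e+15 · (2/8.983e+12 − 1/4.7424e+12)) m/s ≈ 7.642 m/s = 7.642 m/s.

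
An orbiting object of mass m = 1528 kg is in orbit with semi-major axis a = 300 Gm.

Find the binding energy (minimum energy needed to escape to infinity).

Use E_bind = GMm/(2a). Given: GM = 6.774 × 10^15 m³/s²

Convert to SI: a = 300 Gm = 3e+11 m.
Total orbital energy is E = −GMm/(2a); binding energy is E_bind = −E = GMm/(2a).
E_bind = 6.774e+15 · 1528 / (2 · 3e+11) J ≈ 1.725e+07 J = 17.25 MJ.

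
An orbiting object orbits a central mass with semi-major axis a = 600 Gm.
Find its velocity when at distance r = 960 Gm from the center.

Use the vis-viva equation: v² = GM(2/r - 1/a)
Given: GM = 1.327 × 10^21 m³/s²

Convert to SI: a = 600 Gm = 6e+11 m; r = 960 Gm = 9.6e+11 m.
Vis-viva: v = √(GM · (2/r − 1/a)).
2/r − 1/a = 2/9.6e+11 − 1/6e+11 = 4.16667e-13 m⁻¹.
v = √(1.327e+21 · 4.16667e-13) m/s ≈ 2.351e+04 m/s = 23.51 km/s.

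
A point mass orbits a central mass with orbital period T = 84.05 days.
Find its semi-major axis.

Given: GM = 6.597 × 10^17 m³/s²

Convert to SI: T = 84.05 days = 7.26192e+06 s.
Invert Kepler's third law: a = (GM · T² / (4π²))^(1/3).
Substituting T = 7.26192e+06 s and GM = 6.597e+17 m³/s²:
a = (6.597e+17 · (7.26192e+06)² / (4π²))^(1/3) m
a ≈ 9.587e+09 m = 9.587 Gm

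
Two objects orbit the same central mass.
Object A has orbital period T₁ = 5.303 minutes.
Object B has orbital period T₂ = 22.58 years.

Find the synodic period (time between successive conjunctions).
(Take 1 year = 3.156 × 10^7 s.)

Convert to SI: T₁ = 5.303 minutes = 318.18 s; T₂ = 22.58 years = 7.12625e+08 s.
T_syn = |T₁ · T₂ / (T₁ − T₂)|.
T_syn = |318.18 · 7.12625e+08 / (318.18 − 7.12625e+08)| s ≈ 318.2 s = 5.303 minutes.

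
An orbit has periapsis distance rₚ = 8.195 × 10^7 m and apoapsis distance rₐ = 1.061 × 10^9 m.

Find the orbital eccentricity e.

e = (rₐ − rₚ) / (rₐ + rₚ).
e = (1.061e+09 − 8.195e+07) / (1.061e+09 + 8.195e+07) = 9.7905e+08 / 1.14295e+09 ≈ 0.8566.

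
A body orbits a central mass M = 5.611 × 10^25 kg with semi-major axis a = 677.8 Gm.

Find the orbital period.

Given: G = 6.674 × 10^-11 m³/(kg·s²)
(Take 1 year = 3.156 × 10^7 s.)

Convert to SI: a = 677.8 Gm = 6.778e+11 m.
GM = G · M = 6.674e-11 · 5.611e+25 = 3.74478e+15 m³/s².
Kepler's third law: T = 2π √(a³ / GM).
Substituting a = 6.778e+11 m and GM = 3.74478e+15 m³/s²:
T = 2π √((6.778e+11)³ / 3.74478e+15) s
T ≈ 5.73e+10 s = 1815 years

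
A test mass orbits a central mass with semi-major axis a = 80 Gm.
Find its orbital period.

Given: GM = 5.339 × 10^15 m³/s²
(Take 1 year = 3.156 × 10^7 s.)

Convert to SI: a = 80 Gm = 8e+10 m.
Kepler's third law: T = 2π √(a³ / GM).
Substituting a = 8e+10 m and GM = 5.339e+15 m³/s²:
T = 2π √((8e+10)³ / 5.339e+15) s
T ≈ 1.946e+09 s = 61.65 years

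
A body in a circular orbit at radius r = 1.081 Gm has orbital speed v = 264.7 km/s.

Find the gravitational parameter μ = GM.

Convert to SI: r = 1.081 Gm = 1.081e+09 m; v = 264.7 km/s = 264700 m/s.
For a circular orbit v² = GM/r, so GM = v² · r.
GM = (264700)² · 1.081e+09 m³/s² ≈ 7.574e+19 m³/s² = 7.574 × 10^19 m³/s².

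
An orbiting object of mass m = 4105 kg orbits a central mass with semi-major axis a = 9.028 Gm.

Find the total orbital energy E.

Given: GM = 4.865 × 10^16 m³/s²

Convert to SI: a = 9.028 Gm = 9.028e+09 m.
E = −GMm / (2a).
E = −4.865e+16 · 4105 / (2 · 9.028e+09) J ≈ -1.106e+10 J = -11.06 GJ.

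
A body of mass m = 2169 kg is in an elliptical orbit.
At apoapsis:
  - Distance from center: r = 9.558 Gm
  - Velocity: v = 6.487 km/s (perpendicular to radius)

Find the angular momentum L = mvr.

Convert to SI: r = 9.558 Gm = 9.558e+09 m; v = 6.487 km/s = 6487 m/s.
Since v is perpendicular to r, L = m · v · r.
L = 2169 · 6487 · 9.558e+09 kg·m²/s ≈ 1.345e+17 kg·m²/s.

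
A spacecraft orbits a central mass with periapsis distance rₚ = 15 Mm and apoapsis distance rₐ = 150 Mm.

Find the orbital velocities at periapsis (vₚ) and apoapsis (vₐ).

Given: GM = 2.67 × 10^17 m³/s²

Convert to SI: rₚ = 15 Mm = 1.5e+07 m; rₐ = 150 Mm = 1.5e+08 m.
Use the vis-viva equation v² = GM(2/r − 1/a) with a = (rₚ + rₐ)/2 = (1.5e+07 + 1.5e+08)/2 = 8.25e+07 m.
vₚ = √(GM · (2/rₚ − 1/a)) = √(2.67e+17 · (2/1.5e+07 − 1/8.25e+07)) m/s ≈ 1.799e+05 m/s = 179.9 km/s.
vₐ = √(GM · (2/rₐ − 1/a)) = √(2.67e+17 · (2/1.5e+08 − 1/8.25e+07)) m/s ≈ 1.799e+04 m/s = 17.99 km/s.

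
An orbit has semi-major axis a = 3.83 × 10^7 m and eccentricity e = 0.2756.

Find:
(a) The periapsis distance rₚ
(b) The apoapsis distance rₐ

(a) rₚ = a(1 − e) = 3.83e+07 · (1 − 0.2756) = 3.83e+07 · 0.7244 ≈ 2.774e+07 m = 2.774 × 10^7 m.
(b) rₐ = a(1 + e) = 3.83e+07 · (1 + 0.2756) = 3.83e+07 · 1.2756 ≈ 4.886e+07 m = 4.886 × 10^7 m.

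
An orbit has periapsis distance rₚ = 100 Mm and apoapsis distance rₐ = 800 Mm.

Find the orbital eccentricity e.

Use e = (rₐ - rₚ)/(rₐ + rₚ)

Convert to SI: rₚ = 100 Mm = 1e+08 m; rₐ = 800 Mm = 8e+08 m.
e = (rₐ − rₚ) / (rₐ + rₚ).
e = (8e+08 − 1e+08) / (8e+08 + 1e+08) = 7e+08 / 9e+08 ≈ 0.7778.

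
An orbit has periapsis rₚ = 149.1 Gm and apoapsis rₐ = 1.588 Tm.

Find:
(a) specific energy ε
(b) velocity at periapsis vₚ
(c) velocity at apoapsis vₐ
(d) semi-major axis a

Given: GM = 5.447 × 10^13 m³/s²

Convert to SI: rₚ = 149.1 Gm = 1.491e+11 m; rₐ = 1.588 Tm = 1.588e+12 m.
(a) With a = (rₚ + rₐ)/2 = 8.6855e+11 m, ε = −GM/(2a) = −5.447e+13/(2 · 8.6855e+11) J/kg ≈ -31.36 J/kg
(b) With a = (rₚ + rₐ)/2 = 8.6855e+11 m, vₚ = √(GM (2/rₚ − 1/a)) = √(5.447e+13 · (2/1.491e+11 − 1/8.6855e+11)) m/s ≈ 25.84 m/s
(c) With a = (rₚ + rₐ)/2 = 8.6855e+11 m, vₐ = √(GM (2/rₐ − 1/a)) = √(5.447e+13 · (2/1.588e+12 − 1/8.6855e+11)) m/s ≈ 2.427 m/s
(d) a = (rₚ + rₐ)/2 = (1.491e+11 + 1.588e+12)/2 ≈ 8.686e+11 m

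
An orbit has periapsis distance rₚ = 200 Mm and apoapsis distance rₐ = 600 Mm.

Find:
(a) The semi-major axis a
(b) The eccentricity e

Convert to SI: rₚ = 200 Mm = 2e+08 m; rₐ = 600 Mm = 6e+08 m.
(a) a = (rₚ + rₐ) / 2 = (2e+08 + 6e+08) / 2 ≈ 4e+08 m = 400 Mm.
(b) e = (rₐ − rₚ) / (rₐ + rₚ) = (6e+08 − 2e+08) / (6e+08 + 2e+08) ≈ 0.5.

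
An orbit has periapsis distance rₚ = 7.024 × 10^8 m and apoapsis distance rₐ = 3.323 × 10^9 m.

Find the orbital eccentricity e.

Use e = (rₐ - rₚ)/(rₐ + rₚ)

e = (rₐ − rₚ) / (rₐ + rₚ).
e = (3.323e+09 − 7.024e+08) / (3.323e+09 + 7.024e+08) = 2.6206e+09 / 4.0254e+09 ≈ 0.651.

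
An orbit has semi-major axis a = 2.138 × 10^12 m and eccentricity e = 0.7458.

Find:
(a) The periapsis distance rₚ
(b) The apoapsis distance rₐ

(a) rₚ = a(1 − e) = 2.138e+12 · (1 − 0.7458) = 2.138e+12 · 0.2542 ≈ 5.435e+11 m = 5.435 × 10^11 m.
(b) rₐ = a(1 + e) = 2.138e+12 · (1 + 0.7458) = 2.138e+12 · 1.7458 ≈ 3.733e+12 m = 3.733 × 10^12 m.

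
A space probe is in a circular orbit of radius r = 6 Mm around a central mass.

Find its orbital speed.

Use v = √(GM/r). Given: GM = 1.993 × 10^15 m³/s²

Convert to SI: r = 6 Mm = 6e+06 m.
For a circular orbit, gravity supplies the centripetal force, so v = √(GM / r).
v = √(1.993e+15 / 6e+06) m/s ≈ 1.823e+04 m/s = 18.23 km/s.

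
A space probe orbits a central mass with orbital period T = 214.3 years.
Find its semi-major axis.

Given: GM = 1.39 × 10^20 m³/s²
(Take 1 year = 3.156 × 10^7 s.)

Convert to SI: T = 214.3 years = 6.76331e+09 s.
Invert Kepler's third law: a = (GM · T² / (4π²))^(1/3).
Substituting T = 6.76331e+09 s and GM = 1.39e+20 m³/s²:
a = (1.39e+20 · (6.76331e+09)² / (4π²))^(1/3) m
a ≈ 5.441e+12 m = 5.441 × 10^12 m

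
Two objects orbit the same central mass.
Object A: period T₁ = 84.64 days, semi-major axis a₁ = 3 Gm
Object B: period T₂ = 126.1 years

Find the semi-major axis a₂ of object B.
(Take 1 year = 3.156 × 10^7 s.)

Convert to SI: T₁ = 84.64 days = 7.3129e+06 s; a₁ = 3 Gm = 3e+09 m; T₂ = 126.1 years = 3.97972e+09 s.
Kepler's third law: (T₁/T₂)² = (a₁/a₂)³ ⇒ a₂ = a₁ · (T₂/T₁)^(2/3).
T₂/T₁ = 3.97972e+09 / 7.3129e+06 = 544.205.
a₂ = 3e+09 · (544.205)^(2/3) m ≈ 2e+11 m = 200 Gm.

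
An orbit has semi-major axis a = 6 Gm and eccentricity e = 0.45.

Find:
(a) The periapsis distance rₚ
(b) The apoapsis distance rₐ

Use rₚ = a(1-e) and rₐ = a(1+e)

Convert to SI: a = 6 Gm = 6e+09 m.
(a) rₚ = a(1 − e) = 6e+09 · (1 − 0.45) = 6e+09 · 0.55 ≈ 3.3e+09 m = 3.3 Gm.
(b) rₐ = a(1 + e) = 6e+09 · (1 + 0.45) = 6e+09 · 1.45 ≈ 8.7e+09 m = 8.7 Gm.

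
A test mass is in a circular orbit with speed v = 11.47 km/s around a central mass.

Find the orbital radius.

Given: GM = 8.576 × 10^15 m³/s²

Convert to SI: v = 11.47 km/s = 11470 m/s.
For a circular orbit, v² = GM / r, so r = GM / v².
r = 8.576e+15 / (11470)² m ≈ 6.519e+07 m = 65.19 Mm.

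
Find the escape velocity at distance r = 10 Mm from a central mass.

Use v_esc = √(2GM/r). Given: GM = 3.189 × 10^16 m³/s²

Convert to SI: r = 10 Mm = 1e+07 m.
Escape velocity comes from setting total energy to zero: ½v² − GM/r = 0 ⇒ v_esc = √(2GM / r).
v_esc = √(2 · 3.189e+16 / 1e+07) m/s ≈ 7.986e+04 m/s = 79.86 km/s.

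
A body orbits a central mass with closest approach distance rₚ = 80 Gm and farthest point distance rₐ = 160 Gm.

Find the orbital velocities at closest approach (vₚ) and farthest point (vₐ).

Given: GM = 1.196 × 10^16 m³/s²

Convert to SI: rₚ = 80 Gm = 8e+10 m; rₐ = 160 Gm = 1.6e+11 m.
Use the vis-viva equation v² = GM(2/r − 1/a) with a = (rₚ + rₐ)/2 = (8e+10 + 1.6e+11)/2 = 1.2e+11 m.
vₚ = √(GM · (2/rₚ − 1/a)) = √(1.196e+16 · (2/8e+10 − 1/1.2e+11)) m/s ≈ 446.5 m/s = 446.5 m/s.
vₐ = √(GM · (2/rₐ − 1/a)) = √(1.196e+16 · (2/1.6e+11 − 1/1.2e+11)) m/s ≈ 223.2 m/s = 223.2 m/s.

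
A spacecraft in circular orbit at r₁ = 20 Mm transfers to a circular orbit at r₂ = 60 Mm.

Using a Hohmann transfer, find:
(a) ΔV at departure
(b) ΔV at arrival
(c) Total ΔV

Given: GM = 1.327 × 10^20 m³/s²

Convert to SI: r₁ = 20 Mm = 2e+07 m; r₂ = 60 Mm = 6e+07 m.
Transfer semi-major axis: a_t = (r₁ + r₂)/2 = (2e+07 + 6e+07)/2 = 4e+07 m.
Circular speeds: v₁ = √(GM/r₁) = 2.57585e+06 m/s, v₂ = √(GM/r₂) = 1.48717e+06 m/s.
Transfer speeds (vis-viva v² = GM(2/r − 1/a_t)): v₁ᵗ = 3.15476e+06 m/s, v₂ᵗ = 1.05159e+06 m/s.
(a) ΔV₁ = |v₁ᵗ − v₁| ≈ 5.789e+05 m/s = 578.9 km/s.
(b) ΔV₂ = |v₂ − v₂ᵗ| ≈ 4.356e+05 m/s = 435.6 km/s.
(c) ΔV_total = ΔV₁ + ΔV₂ ≈ 1.014e+06 m/s = 1014 km/s.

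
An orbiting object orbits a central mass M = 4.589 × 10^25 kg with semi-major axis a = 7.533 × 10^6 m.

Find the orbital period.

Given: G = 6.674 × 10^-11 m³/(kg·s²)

GM = G · M = 6.674e-11 · 4.589e+25 = 3.0627e+15 m³/s².
Kepler's third law: T = 2π √(a³ / GM).
Substituting a = 7.533e+06 m and GM = 3.0627e+15 m³/s²:
T = 2π √((7.533e+06)³ / 3.0627e+15) s
T ≈ 2347 s = 39.12 minutes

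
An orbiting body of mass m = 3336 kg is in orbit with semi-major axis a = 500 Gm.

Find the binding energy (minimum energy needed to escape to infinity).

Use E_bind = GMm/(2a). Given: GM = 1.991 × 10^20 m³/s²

Convert to SI: a = 500 Gm = 5e+11 m.
Total orbital energy is E = −GMm/(2a); binding energy is E_bind = −E = GMm/(2a).
E_bind = 1.991e+20 · 3336 / (2 · 5e+11) J ≈ 6.642e+11 J = 664.2 GJ.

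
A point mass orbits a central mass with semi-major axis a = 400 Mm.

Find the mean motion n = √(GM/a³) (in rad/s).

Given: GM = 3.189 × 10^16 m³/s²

Convert to SI: a = 400 Mm = 4e+08 m.
n = √(GM / a³).
n = √(3.189e+16 / (4e+08)³) rad/s ≈ 2.232e-05 rad/s.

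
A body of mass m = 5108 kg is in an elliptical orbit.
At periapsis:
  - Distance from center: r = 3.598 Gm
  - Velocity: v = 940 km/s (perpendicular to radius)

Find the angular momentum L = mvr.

Convert to SI: r = 3.598 Gm = 3.598e+09 m; v = 940 km/s = 940000 m/s.
Since v is perpendicular to r, L = m · v · r.
L = 5108 · 940000 · 3.598e+09 kg·m²/s ≈ 1.728e+19 kg·m²/s.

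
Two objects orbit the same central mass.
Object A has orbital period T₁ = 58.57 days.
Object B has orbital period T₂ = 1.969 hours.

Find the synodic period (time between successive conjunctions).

Convert to SI: T₁ = 58.57 days = 5.06045e+06 s; T₂ = 1.969 hours = 7088.4 s.
T_syn = |T₁ · T₂ / (T₁ − T₂)|.
T_syn = |5.06045e+06 · 7088.4 / (5.06045e+06 − 7088.4)| s ≈ 7098 s = 1.972 hours.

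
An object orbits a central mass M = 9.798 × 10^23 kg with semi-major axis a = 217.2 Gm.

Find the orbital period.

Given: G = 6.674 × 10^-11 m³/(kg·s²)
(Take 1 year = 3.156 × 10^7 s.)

Convert to SI: a = 217.2 Gm = 2.172e+11 m.
GM = G · M = 6.674e-11 · 9.798e+23 = 6.53919e+13 m³/s².
Kepler's third law: T = 2π √(a³ / GM).
Substituting a = 2.172e+11 m and GM = 6.53919e+13 m³/s²:
T = 2π √((2.172e+11)³ / 6.53919e+13) s
T ≈ 7.865e+10 s = 2492 years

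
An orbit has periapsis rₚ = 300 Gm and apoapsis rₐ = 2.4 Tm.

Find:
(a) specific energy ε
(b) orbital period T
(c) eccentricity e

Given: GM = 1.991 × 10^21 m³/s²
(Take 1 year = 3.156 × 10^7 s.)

Convert to SI: rₚ = 300 Gm = 3e+11 m; rₐ = 2.4 Tm = 2.4e+12 m.
(a) With a = (rₚ + rₐ)/2 = 1.35e+12 m, ε = −GM/(2a) = −1.991e+21/(2 · 1.35e+12) J/kg ≈ -7.374e+08 J/kg
(b) With a = (rₚ + rₐ)/2 = 1.35e+12 m, T = 2π √(a³/GM) = 2π √((1.35e+12)³/1.991e+21) s ≈ 2.209e+08 s
(c) e = (rₐ − rₚ)/(rₐ + rₚ) = (2.4e+12 − 3e+11)/(2.4e+12 + 3e+11) ≈ 0.7778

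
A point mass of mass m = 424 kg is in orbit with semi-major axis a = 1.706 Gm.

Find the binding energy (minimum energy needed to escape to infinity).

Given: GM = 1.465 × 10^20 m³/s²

Convert to SI: a = 1.706 Gm = 1.706e+09 m.
Total orbital energy is E = −GMm/(2a); binding energy is E_bind = −E = GMm/(2a).
E_bind = 1.465e+20 · 424 / (2 · 1.706e+09) J ≈ 1.821e+13 J = 18.21 TJ.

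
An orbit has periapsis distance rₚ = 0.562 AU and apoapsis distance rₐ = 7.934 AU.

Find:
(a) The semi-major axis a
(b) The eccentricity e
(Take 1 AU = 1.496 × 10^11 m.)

Convert to SI: rₚ = 0.562 AU = 8.40752e+10 m; rₐ = 7.934 AU = 1.18693e+12 m.
(a) a = (rₚ + rₐ) / 2 = (8.40752e+10 + 1.18693e+12) / 2 ≈ 6.355e+11 m = 4.248 AU.
(b) e = (rₐ − rₚ) / (rₐ + rₚ) = (1.18693e+12 − 8.40752e+10) / (1.18693e+12 + 8.40752e+10) ≈ 0.8677.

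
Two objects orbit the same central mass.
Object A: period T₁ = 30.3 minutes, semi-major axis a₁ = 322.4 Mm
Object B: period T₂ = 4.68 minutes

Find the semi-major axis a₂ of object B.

Convert to SI: T₁ = 30.3 minutes = 1818 s; a₁ = 322.4 Mm = 3.224e+08 m; T₂ = 4.68 minutes = 280.8 s.
Kepler's third law: (T₁/T₂)² = (a₁/a₂)³ ⇒ a₂ = a₁ · (T₂/T₁)^(2/3).
T₂/T₁ = 280.8 / 1818 = 0.154455.
a₂ = 3.224e+08 · (0.154455)^(2/3) m ≈ 9.281e+07 m = 92.81 Mm.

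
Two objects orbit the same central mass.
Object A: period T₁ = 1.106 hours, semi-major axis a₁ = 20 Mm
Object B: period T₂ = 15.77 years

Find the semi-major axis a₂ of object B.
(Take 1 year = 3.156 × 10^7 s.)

Convert to SI: T₁ = 1.106 hours = 3981.6 s; a₁ = 20 Mm = 2e+07 m; T₂ = 15.77 years = 4.97701e+08 s.
Kepler's third law: (T₁/T₂)² = (a₁/a₂)³ ⇒ a₂ = a₁ · (T₂/T₁)^(2/3).
T₂/T₁ = 4.97701e+08 / 3981.6 = 125000.
a₂ = 2e+07 · (125000)^(2/3) m ≈ 5e+10 m = 50 Gm.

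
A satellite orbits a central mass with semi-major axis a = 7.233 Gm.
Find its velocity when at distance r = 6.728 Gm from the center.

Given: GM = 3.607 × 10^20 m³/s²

Convert to SI: a = 7.233 Gm = 7.233e+09 m; r = 6.728 Gm = 6.728e+09 m.
Vis-viva: v = √(GM · (2/r − 1/a)).
2/r − 1/a = 2/6.728e+09 − 1/7.233e+09 = 1.5901e-10 m⁻¹.
v = √(3.607e+20 · 1.5901e-10) m/s ≈ 2.395e+05 m/s = 239.5 km/s.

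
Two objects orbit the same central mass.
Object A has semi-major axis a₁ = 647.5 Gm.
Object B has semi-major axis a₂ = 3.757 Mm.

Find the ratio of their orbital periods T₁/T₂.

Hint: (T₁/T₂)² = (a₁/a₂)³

Convert to SI: a₁ = 647.5 Gm = 6.475e+11 m; a₂ = 3.757 Mm = 3.757e+06 m.
From Kepler's third law, (T₁/T₂)² = (a₁/a₂)³, so T₁/T₂ = (a₁/a₂)^(3/2).
a₁/a₂ = 6.475e+11 / 3.757e+06 = 172345.
T₁/T₂ = (172345)^(3/2) ≈ 7.155e+07.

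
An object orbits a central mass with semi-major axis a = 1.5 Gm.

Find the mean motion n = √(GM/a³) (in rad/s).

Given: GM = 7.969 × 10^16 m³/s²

Convert to SI: a = 1.5 Gm = 1.5e+09 m.
n = √(GM / a³).
n = √(7.969e+16 / (1.5e+09)³) rad/s ≈ 4.859e-06 rad/s.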